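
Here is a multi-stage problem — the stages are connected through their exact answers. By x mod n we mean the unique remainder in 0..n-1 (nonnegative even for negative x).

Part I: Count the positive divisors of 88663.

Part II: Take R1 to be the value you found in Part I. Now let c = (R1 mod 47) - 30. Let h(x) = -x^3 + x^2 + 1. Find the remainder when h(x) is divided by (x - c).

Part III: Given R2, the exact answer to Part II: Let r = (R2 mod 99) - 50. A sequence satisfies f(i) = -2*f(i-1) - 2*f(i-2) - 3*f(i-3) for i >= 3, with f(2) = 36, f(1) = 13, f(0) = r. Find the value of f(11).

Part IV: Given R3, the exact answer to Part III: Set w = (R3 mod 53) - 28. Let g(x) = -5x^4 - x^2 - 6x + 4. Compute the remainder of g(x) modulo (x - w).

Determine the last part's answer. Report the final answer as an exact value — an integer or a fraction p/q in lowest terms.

Part I: 88663 is prime, so its only divisors are 1 and 88663; count = 2; answer 2
Part II: R1 = 2; c = -28; remainder = value at the root: -1*(-28)^3 + 1*(-28)^2 + 1 = (21952) + (784) + (1) = 22737; answer 22737
Part III: R2 = 22737; r = 16; f(3) = -2*(36) - 2*(13) - 3*(16) = -146; iterating: f(3)=-146, f(4)=181, f(5)=-178, f(6)=432, f(7)=-1051, f(8)=1772, f(9)=-2738, f(10)=5085, f(11)=-10010; answer -10010
Part IV: R3 = -10010; w = -21; remainder = value at the root: -5*(-21)^4 - 1*(-21)^2 - 6*(-21)^1 + 4 = (-972405) + (-441) + (126) + (4) = -972716; answer -972716

-972716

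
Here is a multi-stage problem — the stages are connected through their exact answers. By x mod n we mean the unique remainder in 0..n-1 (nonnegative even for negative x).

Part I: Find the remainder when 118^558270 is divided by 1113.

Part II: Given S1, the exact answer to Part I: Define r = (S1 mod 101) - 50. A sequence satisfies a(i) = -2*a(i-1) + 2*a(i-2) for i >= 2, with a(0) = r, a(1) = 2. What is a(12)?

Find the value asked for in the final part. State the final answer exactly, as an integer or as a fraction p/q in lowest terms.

Part I: squarings mod 1113: 118^1=118, 118^2=568, 118^4=967, 118^8=169, 118^16=736, 118^32=778, 118^64=925, 118^128=841, 118^256=526, 118^512=652, 118^1024=1051, 118^2048=505, 118^4096=148, 118^8192=757, 118^16384=967, 118^32768=169, 118^65536=736, 118^131072=778, 118^262144=925, 118^524288=841; 118^558270 = 118^2 * 118^4 * 118^8 * 118^16 * 118^32 * 118^128 * 118^1024 * 118^32768 * 118^524288 = 484 (mod 1113); answer 484
Part II: S1 = 484; r = 30; a(2) = -2*(2) + 2*(30) = 56; iterating: a(2)=56, a(3)=-108, a(4)=328, a(5)=-872, a(6)=2400, a(7)=-6544, a(8)=17888, a(9)=-48864, a(10)=133504, a(11)=-364736, a(12)=996480; answer 996480

996480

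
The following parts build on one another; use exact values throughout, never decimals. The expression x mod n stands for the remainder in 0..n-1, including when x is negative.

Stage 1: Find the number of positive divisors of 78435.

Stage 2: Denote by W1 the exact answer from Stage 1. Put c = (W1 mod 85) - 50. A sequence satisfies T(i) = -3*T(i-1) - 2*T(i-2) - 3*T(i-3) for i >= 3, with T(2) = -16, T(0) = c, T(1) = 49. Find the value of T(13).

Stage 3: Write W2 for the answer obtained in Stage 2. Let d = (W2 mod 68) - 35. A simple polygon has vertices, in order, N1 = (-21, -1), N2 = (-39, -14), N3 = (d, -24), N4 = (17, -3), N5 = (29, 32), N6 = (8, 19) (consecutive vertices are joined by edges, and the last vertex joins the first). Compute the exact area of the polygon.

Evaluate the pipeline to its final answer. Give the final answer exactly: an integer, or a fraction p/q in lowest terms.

1326

Stage 1: 78435 = 3^3 * 5 * 7 * 83; number of divisors = (3+1) * (1+1) * (1+1) * (1+1) = 32; answer 32
Stage 2: W1 = 32; c = -18; T(3) = -3*(-16) - 2*(49) - 3*(-18) = 4; iterating: T(3)=4, T(4)=-127, T(5)=421, T(6)=-1021, T(7)=2602, T(8)=-7027, T(9)=18940, T(10)=-50572, T(11)=134917, T(12)=-360427, T(13)=963163; answer 963163
Stage 3: W2 = 963163; d = -24; cross terms: (-21*-14 - -39*-1)=255, (-39*-24 - -24*-14)=600, (-24*-3 - 17*-24)=480, (17*32 - 29*-3)=631, (29*19 - 8*32)=295, (8*-1 - -21*19)=391; twice the area = |2652| = 2652; area = 1326; answer 1326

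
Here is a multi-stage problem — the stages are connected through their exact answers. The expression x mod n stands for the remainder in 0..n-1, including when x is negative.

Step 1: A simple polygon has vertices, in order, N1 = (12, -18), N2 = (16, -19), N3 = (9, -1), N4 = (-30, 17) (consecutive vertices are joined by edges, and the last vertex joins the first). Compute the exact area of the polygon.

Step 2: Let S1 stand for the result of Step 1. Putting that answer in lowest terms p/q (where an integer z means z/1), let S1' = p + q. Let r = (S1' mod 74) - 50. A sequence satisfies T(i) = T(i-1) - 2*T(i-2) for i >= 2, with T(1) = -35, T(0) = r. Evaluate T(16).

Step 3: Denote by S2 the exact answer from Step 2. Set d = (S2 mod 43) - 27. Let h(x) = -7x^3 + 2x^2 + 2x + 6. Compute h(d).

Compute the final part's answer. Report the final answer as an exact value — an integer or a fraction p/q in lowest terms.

48703

Step 1: cross terms: (12*-19 - 16*-18)=60, (16*-1 - 9*-19)=155, (9*17 - -30*-1)=123, (-30*-18 - 12*17)=336; twice the area = |674| = 674; area = 337; answer 337
Step 2: S1 = 337; threaded value p + q = 338; r = -8; T(2) = 1*(-35) - 2*(-8) = -19; iterating: T(2)=-19, T(3)=51, T(4)=89, T(5)=-13, T(6)=-191, T(7)=-165, T(8)=217, T(9)=547, T(10)=113, T(11)=-981, T(12)=-1207, T(13)=755, T(14)=3169, T(15)=1659, T(16)=-4679; answer -4679
Step 3: S2 = -4679; d = -19; -7*(-19)^3 + 2*(-19)^2 + 2*(-19)^1 + 6 = (48013) + (722) + (-38) + (6) = 48703; answer 48703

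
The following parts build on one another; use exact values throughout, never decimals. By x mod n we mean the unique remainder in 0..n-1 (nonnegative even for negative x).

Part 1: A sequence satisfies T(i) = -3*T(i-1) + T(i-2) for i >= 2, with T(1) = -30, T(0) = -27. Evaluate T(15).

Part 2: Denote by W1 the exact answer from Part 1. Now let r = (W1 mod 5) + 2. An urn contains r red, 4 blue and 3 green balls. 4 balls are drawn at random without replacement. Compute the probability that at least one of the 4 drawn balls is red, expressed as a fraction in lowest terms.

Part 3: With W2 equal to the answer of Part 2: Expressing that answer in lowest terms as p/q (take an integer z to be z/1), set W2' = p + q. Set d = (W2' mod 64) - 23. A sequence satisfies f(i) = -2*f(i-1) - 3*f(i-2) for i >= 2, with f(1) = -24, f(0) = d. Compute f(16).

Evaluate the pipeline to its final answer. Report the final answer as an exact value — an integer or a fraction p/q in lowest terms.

Part 1: T(2) = -3*(-30) + 1*(-27) = 63; iterating: T(2)=63, T(3)=-219, T(4)=720, T(5)=-2379, T(6)=7857, T(7)=-25950, T(8)=85707, T(9)=-283071, T(10)=934920, T(11)=-3087831, T(12)=10198413, T(13)=-33683070, T(14)=111247623, T(15)=-367425939; answer -367425939
Part 2: W1 = -367425939; r = 3; total draws C(10,4) = 210; complement C(7,4) = 35; favorable 210 - 35 = 175; P = 5/6; answer 5/6
Part 3: W2 = 5/6; threaded value p + q = 11; d = -12; f(2) = -2*(-24) - 3*(-12) = 84; iterating: f(2)=84, f(3)=-96, f(4)=-60, f(5)=408, f(6)=-636, f(7)=48, f(8)=1812, f(9)=-3768, f(10)=2100, f(11)=7104, f(12)=-20508, f(13)=19704, f(14)=22116, f(15)=-103344, f(16)=140340; answer 140340

140340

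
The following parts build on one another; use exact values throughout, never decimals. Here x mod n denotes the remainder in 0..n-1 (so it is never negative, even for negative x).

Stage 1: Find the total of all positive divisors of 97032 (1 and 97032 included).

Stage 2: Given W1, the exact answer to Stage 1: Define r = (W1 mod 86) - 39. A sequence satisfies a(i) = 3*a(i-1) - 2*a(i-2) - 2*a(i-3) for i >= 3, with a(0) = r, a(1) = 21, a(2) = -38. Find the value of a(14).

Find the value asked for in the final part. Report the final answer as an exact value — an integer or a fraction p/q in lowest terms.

205560

Stage 1: 97032 = 2^3 * 3 * 13 * 311; sigma = (1 + 2 + 4 + 8) * (1 + 3) * (1 + 13) * (1 + 311) = 15 * 4 * 14 * 312 = 262080; answer 262080
Stage 2: W1 = 262080; r = -1; a(3) = 3*(-38) - 2*(21) - 2*(-1) = -154; iterating: a(3)=-154, a(4)=-428, a(5)=-900, a(6)=-1536, a(7)=-1952, a(8)=-984, a(9)=4024, a(10)=17944, a(11)=47752, a(12)=99320, a(13)=166568, a(14)=205560; answer 205560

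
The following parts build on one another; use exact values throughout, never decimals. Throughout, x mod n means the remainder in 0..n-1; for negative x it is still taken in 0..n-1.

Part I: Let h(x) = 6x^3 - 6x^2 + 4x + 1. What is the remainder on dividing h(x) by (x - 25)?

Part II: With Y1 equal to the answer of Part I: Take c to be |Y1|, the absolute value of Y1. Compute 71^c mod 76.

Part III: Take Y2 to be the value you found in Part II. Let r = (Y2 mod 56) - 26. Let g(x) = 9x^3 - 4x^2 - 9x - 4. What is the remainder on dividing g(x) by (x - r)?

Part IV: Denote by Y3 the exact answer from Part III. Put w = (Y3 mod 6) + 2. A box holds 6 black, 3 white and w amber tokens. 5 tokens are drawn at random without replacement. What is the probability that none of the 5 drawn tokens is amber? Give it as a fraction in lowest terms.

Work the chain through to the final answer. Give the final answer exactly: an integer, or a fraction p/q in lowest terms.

6/143

Part I: remainder = value at the root: 6*(25)^3 - 6*(25)^2 + 4*(25)^1 + 1 = (93750) + (-3750) + (100) + (1) = 90101; answer 90101
Part II: Y1 = 90101; c = 90101; squarings mod 76: 71^1=71, 71^2=25, 71^4=17, 71^8=61, 71^16=73, 71^32=9, 71^64=5, 71^128=25, 71^256=17, 71^512=61, 71^1024=73, 71^2048=9, 71^4096=5, 71^8192=25, 71^16384=17, 71^32768=61, 71^65536=73; 71^90101 = 71^1 * 71^4 * 71^16 * 71^32 * 71^64 * 71^128 * 71^256 * 71^512 * 71^1024 * 71^2048 * 71^4096 * 71^16384 * 71^65536 = 51 (mod 76); answer 51
Part III: Y2 = 51; r = 25; remainder = value at the root: 9*(25)^3 - 4*(25)^2 - 9*(25)^1 - 4 = (140625) + (-2500) + (-225) + (-4) = 137896; answer 137896
Part IV: Y3 = 137896; w = 6; total draws C(15,5) = 3003; favorable C(9,5) = 126; P = 6/143; answer 6/143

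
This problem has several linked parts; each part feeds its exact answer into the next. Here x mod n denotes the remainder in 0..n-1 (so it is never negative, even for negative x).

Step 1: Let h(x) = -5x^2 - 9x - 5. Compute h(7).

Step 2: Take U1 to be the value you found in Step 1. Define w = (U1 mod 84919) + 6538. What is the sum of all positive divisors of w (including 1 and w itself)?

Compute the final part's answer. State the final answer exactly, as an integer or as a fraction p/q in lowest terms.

170910

Step 1: -5*(7)^2 - 9*(7)^1 - 5 = (-245) + (-63) + (-5) = -313; answer -313
Step 2: U1 = -313; w = 91144; 91144 = 2^3 * 11393; sigma = (1 + 2 + 4 + 8) * (1 + 11393) = 15 * 11394 = 170910; answer 170910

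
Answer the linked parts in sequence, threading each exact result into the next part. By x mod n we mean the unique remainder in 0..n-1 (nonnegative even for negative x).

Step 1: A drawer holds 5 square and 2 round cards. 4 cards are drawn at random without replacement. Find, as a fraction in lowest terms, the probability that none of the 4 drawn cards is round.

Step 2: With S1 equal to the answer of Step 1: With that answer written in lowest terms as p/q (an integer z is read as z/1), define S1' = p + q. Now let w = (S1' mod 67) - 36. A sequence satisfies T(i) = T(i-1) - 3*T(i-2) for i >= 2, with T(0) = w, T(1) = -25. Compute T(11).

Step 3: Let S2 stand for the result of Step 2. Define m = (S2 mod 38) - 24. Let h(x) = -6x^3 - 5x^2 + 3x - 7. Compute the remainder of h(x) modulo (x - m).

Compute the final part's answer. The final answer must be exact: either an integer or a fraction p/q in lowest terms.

53291

Step 1: total draws C(7,4) = 35; favorable C(5,4) = 5; P = 1/7; answer 1/7
Step 2: S1 = 1/7; threaded value p + q = 8; w = -28; T(2) = 1*(-25) - 3*(-28) = 59; iterating: T(2)=59, T(3)=134, T(4)=-43, T(5)=-445, T(6)=-316, T(7)=1019, T(8)=1967, T(9)=-1090, T(10)=-6991, T(11)=-3721; answer -3721
Step 3: S2 = -3721; m = -21; remainder = value at the root: -6*(-21)^3 - 5*(-21)^2 + 3*(-21)^1 - 7 = (55566) + (-2205) + (-63) + (-7) = 53291; answer 53291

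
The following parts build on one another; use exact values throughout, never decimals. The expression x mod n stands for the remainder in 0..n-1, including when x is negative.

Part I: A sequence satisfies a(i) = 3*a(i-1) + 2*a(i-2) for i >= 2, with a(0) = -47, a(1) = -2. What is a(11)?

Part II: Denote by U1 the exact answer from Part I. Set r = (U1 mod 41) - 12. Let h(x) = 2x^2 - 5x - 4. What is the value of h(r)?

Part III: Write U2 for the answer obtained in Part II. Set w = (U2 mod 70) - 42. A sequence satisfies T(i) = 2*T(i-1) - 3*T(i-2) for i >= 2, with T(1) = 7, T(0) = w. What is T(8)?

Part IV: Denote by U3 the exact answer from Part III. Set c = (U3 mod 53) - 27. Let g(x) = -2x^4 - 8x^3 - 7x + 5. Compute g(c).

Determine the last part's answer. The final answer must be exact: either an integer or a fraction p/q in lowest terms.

-383169

Part I: a(2) = 3*(-2) + 2*(-47) = -100; iterating: a(2)=-100, a(3)=-304, a(4)=-1112, a(5)=-3944, a(6)=-14056, a(7)=-50056, a(8)=-178280, a(9)=-634952, a(10)=-2261416, a(11)=-8054152; answer -8054152
Part II: U1 = -8054152; r = -1; 2*(-1)^2 - 5*(-1)^1 - 4 = (2) + (5) + (-4) = 3; answer 3
Part III: U2 = 3; w = -39; T(2) = 2*(7) - 3*(-39) = 131; iterating: T(2)=131, T(3)=241, T(4)=89, T(5)=-545, T(6)=-1357, T(7)=-1079, T(8)=1913; answer 1913
Part IV: U3 = 1913; c = -22; -2*(-22)^4 - 8*(-22)^3 - 7*(-22)^1 + 5 = (-468512) + (85184) + (154) + (5) = -383169; answer -383169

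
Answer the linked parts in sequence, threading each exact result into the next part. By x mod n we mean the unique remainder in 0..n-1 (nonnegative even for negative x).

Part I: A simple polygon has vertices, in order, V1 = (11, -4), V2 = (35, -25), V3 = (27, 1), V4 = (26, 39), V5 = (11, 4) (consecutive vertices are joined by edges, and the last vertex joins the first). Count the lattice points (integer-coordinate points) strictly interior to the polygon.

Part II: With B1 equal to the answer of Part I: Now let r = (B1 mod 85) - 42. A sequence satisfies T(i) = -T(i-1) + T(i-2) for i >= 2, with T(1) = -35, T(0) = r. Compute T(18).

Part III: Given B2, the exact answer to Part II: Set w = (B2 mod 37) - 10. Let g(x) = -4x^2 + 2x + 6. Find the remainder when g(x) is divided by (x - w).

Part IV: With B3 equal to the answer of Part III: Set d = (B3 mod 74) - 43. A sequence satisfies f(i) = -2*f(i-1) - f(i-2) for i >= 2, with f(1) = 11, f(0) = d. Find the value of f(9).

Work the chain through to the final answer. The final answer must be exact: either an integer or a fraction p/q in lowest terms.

Part I: cross terms: (11*-25 - 35*-4)=-135, (35*1 - 27*-25)=710, (27*39 - 26*1)=1027, (26*4 - 11*39)=-325, (11*-4 - 11*4)=-88; twice the area = |1189| = 1189; area = 1189/2; boundary points = 3 + 2 + 1 + 5 + 8 = 19; strictly interior points = area - boundary/2 + 1 = 586; answer 586
Part II: B1 = 586; r = 34; T(2) = -1*(-35) + 1*(34) = 69; iterating: T(2)=69, T(3)=-104, T(4)=173, T(5)=-277, T(6)=450, T(7)=-727, T(8)=1177, T(9)=-1904, T(10)=3081, T(11)=-4985, T(12)=8066, T(13)=-13051, T(14)=21117, T(15)=-34168, T(16)=55285, T(17)=-89453, T(18)=144738; answer 144738
Part III: B2 = 144738; w = 21; remainder = value at the root: -4*(21)^2 + 2*(21)^1 + 6 = (-1764) + (42) + (6) = -1716; answer -1716
Part IV: B3 = -1716; d = 17; f(2) = -2*(11) - 1*(17) = -39; iterating: f(2)=-39, f(3)=67, f(4)=-95, f(5)=123, f(6)=-151, f(7)=179, f(8)=-207, f(9)=235; answer 235

235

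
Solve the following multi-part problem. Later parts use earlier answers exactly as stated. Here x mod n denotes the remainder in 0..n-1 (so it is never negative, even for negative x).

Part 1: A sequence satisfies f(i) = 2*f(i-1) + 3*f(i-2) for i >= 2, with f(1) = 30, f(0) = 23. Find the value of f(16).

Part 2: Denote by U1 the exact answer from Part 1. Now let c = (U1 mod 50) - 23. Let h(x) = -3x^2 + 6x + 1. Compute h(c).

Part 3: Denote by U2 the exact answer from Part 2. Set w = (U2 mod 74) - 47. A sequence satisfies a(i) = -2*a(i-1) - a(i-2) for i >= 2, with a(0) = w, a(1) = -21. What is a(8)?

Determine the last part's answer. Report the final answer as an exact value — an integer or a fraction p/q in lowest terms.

420

Part 1: f(2) = 2*(30) + 3*(23) = 129; iterating: f(2)=129, f(3)=348, f(4)=1083, f(5)=3210, f(6)=9669, f(7)=28968, f(8)=86943, f(9)=260790, f(10)=782409, f(11)=2347188, f(12)=7041603, f(13)=21124770, f(14)=63374349, f(15)=190123008, f(16)=570369063; answer 570369063
Part 2: U1 = 570369063; c = -10; -3*(-10)^2 + 6*(-10)^1 + 1 = (-300) + (-60) + (1) = -359; answer -359
Part 3: U2 = -359; w = -36; a(2) = -2*(-21) - 1*(-36) = 78; iterating: a(2)=78, a(3)=-135, a(4)=192, a(5)=-249, a(6)=306, a(7)=-363, a(8)=420; answer 420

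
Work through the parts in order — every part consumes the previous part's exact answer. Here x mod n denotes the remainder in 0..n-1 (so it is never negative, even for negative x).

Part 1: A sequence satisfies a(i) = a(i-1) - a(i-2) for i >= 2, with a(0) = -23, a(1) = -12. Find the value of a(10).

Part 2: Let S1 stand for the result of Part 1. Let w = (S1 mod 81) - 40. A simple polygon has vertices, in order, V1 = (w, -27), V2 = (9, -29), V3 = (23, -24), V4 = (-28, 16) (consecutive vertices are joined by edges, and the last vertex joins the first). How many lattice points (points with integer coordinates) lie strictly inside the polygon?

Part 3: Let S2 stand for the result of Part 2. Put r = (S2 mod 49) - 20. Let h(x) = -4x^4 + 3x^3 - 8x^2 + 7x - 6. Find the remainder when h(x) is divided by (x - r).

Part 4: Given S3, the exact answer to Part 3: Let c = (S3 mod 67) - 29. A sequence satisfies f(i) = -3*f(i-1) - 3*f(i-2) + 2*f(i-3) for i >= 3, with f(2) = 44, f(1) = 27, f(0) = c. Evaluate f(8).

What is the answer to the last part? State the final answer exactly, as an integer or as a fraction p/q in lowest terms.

Part 1: a(2) = 1*(-12) - 1*(-23) = 11; iterating: a(2)=11, a(3)=23, a(4)=12, a(5)=-11, a(6)=-23, a(7)=-12, a(8)=11, a(9)=23, a(10)=12; answer 12
Part 2: S1 = 12; w = -28; cross terms: (-28*-29 - 9*-27)=1055, (9*-24 - 23*-29)=451, (23*16 - -28*-24)=-304, (-28*-27 - -28*16)=1204; twice the area = |2406| = 2406; area = 1203; boundary points = 1 + 1 + 1 + 43 = 46; strictly interior points = area - boundary/2 + 1 = 1181; answer 1181
Part 3: S2 = 1181; r = -15; remainder = value at the root: -4*(-15)^4 + 3*(-15)^3 - 8*(-15)^2 + 7*(-15)^1 - 6 = (-202500) + (-10125) + (-1800) + (-105) + (-6) = -214536; answer -214536
Part 4: S3 = -214536; c = 36; f(3) = -3*(44) - 3*(27) + 2*(36) = -141; iterating: f(3)=-141, f(4)=345, f(5)=-524, f(6)=255, f(7)=1497, f(8)=-6304; answer -6304

-6304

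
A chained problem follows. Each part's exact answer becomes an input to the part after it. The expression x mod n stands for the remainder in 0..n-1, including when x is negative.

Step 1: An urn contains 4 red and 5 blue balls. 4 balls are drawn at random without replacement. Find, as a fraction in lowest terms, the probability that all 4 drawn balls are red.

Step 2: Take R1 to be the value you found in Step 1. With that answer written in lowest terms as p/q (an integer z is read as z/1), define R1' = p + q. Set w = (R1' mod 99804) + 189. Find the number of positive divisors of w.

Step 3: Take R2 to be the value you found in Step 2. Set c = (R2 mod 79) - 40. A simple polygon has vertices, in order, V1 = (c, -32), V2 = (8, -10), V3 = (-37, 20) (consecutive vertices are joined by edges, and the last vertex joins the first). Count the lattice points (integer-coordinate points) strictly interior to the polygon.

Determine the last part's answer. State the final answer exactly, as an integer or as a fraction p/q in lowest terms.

Step 1: total draws C(9,4) = 126; favorable C(4,4) = 1; P = 1/126; answer 1/126
Step 2: R1 = 1/126; threaded value p + q = 127; w = 316; 316 = 2^2 * 79; number of divisors = (2+1) * (1+1) = 6; answer 6
Step 3: R2 = 6; c = -34; cross terms: (-34*-10 - 8*-32)=596, (8*20 - -37*-10)=-210, (-37*-32 - -34*20)=1864; twice the area = |2250| = 2250; area = 1125; boundary points = 2 + 15 + 1 = 18; strictly interior points = area - boundary/2 + 1 = 1117; answer 1117

1117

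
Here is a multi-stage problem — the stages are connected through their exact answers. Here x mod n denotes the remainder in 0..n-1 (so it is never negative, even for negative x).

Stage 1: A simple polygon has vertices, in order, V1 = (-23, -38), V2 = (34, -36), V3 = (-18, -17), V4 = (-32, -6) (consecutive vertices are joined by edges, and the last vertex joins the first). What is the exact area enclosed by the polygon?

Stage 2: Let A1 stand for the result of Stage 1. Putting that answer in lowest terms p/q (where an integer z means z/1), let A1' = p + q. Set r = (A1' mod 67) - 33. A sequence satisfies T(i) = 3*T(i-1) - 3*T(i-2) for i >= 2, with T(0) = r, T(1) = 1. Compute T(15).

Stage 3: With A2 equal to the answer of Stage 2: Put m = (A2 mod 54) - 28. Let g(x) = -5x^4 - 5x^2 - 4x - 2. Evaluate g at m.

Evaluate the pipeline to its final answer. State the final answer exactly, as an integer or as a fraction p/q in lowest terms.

Stage 1: cross terms: (-23*-36 - 34*-38)=2120, (34*-17 - -18*-36)=-1226, (-18*-6 - -32*-17)=-436, (-32*-38 - -23*-6)=1078; twice the area = |1536| = 1536; area = 768; answer 768
Stage 2: A1 = 768; threaded value p + q = 769; r = -1; T(2) = 3*(1) - 3*(-1) = 6; iterating: T(2)=6, T(3)=15, T(4)=27, T(5)=36, T(6)=27, T(7)=-27, T(8)=-162, T(9)=-405, T(10)=-729, T(11)=-972, T(12)=-729, T(13)=729, T(14)=4374, T(15)=10935; answer 10935
Stage 3: A2 = 10935; m = -1; -5*(-1)^4 - 5*(-1)^2 - 4*(-1)^1 - 2 = (-5) + (-5) + (4) + (-2) = -8; answer -8

-8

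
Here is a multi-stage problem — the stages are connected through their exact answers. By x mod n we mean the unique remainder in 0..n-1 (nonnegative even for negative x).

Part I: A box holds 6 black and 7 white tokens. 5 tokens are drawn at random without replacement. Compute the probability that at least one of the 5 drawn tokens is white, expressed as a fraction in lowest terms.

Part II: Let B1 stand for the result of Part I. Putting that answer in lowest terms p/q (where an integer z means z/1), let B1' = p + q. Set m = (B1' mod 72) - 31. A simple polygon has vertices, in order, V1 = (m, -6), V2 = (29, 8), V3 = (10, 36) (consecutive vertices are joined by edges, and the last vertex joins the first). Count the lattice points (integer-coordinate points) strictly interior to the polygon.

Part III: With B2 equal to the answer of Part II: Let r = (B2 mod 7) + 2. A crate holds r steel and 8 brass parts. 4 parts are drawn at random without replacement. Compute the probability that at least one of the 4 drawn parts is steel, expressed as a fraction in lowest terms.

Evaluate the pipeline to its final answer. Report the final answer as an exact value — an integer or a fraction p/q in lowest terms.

25/26

Part I: total draws C(13,5) = 1287; complement C(6,5) = 6; favorable 1287 - 6 = 1281; P = 427/429; answer 427/429
Part II: B1 = 427/429; threaded value p + q = 856; m = 33; cross terms: (33*8 - 29*-6)=438, (29*36 - 10*8)=964, (10*-6 - 33*36)=-1248; twice the area = |154| = 154; area = 77; boundary points = 2 + 1 + 1 = 4; strictly interior points = area - boundary/2 + 1 = 76; answer 76
Part III: B2 = 76; r = 8; total draws C(16,4) = 1820; complement C(8,4) = 70; favorable 1820 - 70 = 1750; P = 25/26; answer 25/26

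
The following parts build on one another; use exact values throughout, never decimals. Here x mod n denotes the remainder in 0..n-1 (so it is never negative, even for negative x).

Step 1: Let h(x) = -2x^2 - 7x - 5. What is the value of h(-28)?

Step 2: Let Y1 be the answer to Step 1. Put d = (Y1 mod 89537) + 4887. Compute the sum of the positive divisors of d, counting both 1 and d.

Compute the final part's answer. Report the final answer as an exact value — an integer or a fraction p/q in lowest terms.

93048

Step 1: -2*(-28)^2 - 7*(-28)^1 - 5 = (-1568) + (196) + (-5) = -1377; answer -1377
Step 2: Y1 = -1377; d = 93047; 93047 is prime, so its only divisors are 1 and 93047; sigma = 1 + 93047 = 93048; answer 93048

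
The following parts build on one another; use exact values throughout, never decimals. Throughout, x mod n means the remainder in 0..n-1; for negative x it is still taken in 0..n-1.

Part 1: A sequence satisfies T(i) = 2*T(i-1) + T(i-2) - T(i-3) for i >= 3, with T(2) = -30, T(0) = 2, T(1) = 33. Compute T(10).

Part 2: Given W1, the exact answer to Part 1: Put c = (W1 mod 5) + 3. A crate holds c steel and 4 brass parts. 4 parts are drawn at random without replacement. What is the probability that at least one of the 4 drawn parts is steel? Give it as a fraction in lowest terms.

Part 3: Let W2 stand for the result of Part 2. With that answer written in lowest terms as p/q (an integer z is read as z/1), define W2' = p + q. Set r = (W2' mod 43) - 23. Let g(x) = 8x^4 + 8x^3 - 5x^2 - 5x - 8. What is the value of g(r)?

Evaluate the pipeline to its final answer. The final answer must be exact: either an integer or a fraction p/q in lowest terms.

796

Part 1: T(3) = 2*(-30) + 1*(33) - 1*(2) = -29; iterating: T(3)=-29, T(4)=-121, T(5)=-241, T(6)=-574, T(7)=-1268, T(8)=-2869, T(9)=-6432, T(10)=-14465; answer -14465
Part 2: W1 = -14465; c = 3; total draws C(7,4) = 35; complement C(4,4) = 1; favorable 35 - 1 = 34; P = 34/35; answer 34/35
Part 3: W2 = 34/35; threaded value p + q = 69; r = 3; 8*(3)^4 + 8*(3)^3 - 5*(3)^2 - 5*(3)^1 - 8 = (648) + (216) + (-45) + (-15) + (-8) = 796; answer 796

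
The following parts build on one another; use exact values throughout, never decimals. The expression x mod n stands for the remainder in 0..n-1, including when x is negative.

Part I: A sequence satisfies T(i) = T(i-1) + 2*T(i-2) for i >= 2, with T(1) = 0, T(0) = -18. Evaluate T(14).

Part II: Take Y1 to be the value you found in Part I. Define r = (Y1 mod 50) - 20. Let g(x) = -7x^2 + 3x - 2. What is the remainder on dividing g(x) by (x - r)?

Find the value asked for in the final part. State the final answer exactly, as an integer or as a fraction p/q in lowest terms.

-1332

Part I: T(2) = 1*(0) + 2*(-18) = -36; iterating: T(2)=-36, T(3)=-36, T(4)=-108, T(5)=-180, T(6)=-396, T(7)=-756, T(8)=-1548, T(9)=-3060, T(10)=-6156, T(11)=-12276, T(12)=-24588, T(13)=-49140, T(14)=-98316; answer -98316
Part II: Y1 = -98316; r = 14; remainder = value at the root: -7*(14)^2 + 3*(14)^1 - 2 = (-1372) + (42) + (-2) = -1332; answer -1332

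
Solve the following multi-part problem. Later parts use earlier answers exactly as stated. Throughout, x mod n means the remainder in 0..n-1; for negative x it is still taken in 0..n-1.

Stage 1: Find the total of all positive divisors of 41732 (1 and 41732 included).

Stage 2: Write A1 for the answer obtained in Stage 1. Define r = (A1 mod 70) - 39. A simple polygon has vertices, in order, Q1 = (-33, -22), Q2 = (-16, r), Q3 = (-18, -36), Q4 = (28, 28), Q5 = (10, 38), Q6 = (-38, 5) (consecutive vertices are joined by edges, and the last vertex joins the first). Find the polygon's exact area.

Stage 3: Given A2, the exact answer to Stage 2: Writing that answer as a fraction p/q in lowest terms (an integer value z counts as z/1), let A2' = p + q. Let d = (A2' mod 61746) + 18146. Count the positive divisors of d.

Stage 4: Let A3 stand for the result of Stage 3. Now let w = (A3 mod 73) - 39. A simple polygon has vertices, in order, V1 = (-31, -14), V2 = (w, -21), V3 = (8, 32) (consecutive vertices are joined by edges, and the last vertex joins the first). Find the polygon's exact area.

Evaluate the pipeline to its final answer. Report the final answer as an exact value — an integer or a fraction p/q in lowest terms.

3/2

Stage 1: 41732 = 2^2 * 10433; sigma = (1 + 2 + 4) * (1 + 10433) = 7 * 10434 = 73038; answer 73038
Stage 2: A1 = 73038; r = -11; cross terms: (-33*-11 - -16*-22)=11, (-16*-36 - -18*-11)=378, (-18*28 - 28*-36)=504, (28*38 - 10*28)=784, (10*5 - -38*38)=1494, (-38*-22 - -33*5)=1001; twice the area = |4172| = 4172; area = 2086; answer 2086
Stage 3: A2 = 2086; threaded value p + q = 2087; d = 20233; 20233 is prime, so its only divisors are 1 and 20233; count = 2; answer 2
Stage 4: A3 = 2; w = -37; cross terms: (-31*-21 - -37*-14)=133, (-37*32 - 8*-21)=-1016, (8*-14 - -31*32)=880; twice the area = |-3| = 3; area = 3/2; answer 3/2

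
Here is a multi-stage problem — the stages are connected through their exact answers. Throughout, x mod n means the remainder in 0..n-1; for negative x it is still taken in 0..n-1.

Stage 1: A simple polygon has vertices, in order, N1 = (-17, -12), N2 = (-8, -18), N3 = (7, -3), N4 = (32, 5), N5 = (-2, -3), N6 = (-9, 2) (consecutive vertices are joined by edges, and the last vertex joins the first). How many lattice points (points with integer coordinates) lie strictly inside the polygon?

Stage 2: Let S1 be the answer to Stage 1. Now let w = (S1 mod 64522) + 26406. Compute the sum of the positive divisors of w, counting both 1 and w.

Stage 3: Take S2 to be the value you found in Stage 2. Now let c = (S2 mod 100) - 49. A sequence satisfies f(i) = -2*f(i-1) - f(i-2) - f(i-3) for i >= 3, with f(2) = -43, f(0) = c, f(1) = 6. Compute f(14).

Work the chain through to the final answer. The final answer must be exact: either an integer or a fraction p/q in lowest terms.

-15753

Stage 1: cross terms: (-17*-18 - -8*-12)=210, (-8*-3 - 7*-18)=150, (7*5 - 32*-3)=131, (32*-3 - -2*5)=-86, (-2*2 - -9*-3)=-31, (-9*-12 - -17*2)=142; twice the area = |516| = 516; area = 258; boundary points = 3 + 15 + 1 + 2 + 1 + 2 = 24; strictly interior points = area - boundary/2 + 1 = 247; answer 247
Stage 2: S1 = 247; w = 26653; 26653 = 11 * 2423; sigma = (1 + 11) * (1 + 2423) = 12 * 2424 = 29088; answer 29088
Stage 3: S2 = 29088; c = 39; f(3) = -2*(-43) - 1*(6) - 1*(39) = 41; iterating: f(3)=41, f(4)=-45, f(5)=92, f(6)=-180, f(7)=313, f(8)=-538, f(9)=943, f(10)=-1661, f(11)=2917, f(12)=-5116, f(13)=8976, f(14)=-15753; answer -15753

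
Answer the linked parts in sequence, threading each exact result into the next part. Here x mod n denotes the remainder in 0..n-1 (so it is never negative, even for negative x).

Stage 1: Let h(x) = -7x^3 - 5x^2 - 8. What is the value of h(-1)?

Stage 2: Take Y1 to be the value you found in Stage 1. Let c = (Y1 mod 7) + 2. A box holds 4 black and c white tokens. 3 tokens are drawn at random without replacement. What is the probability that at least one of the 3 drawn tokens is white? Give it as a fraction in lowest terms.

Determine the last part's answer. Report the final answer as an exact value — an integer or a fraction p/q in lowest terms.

31/35

Stage 1: -7*(-1)^3 - 5*(-1)^2 - 8 = (7) + (-5) + (-8) = -6; answer -6
Stage 2: Y1 = -6; c = 3; total draws C(7,3) = 35; complement C(4,3) = 4; favorable 35 - 4 = 31; P = 31/35; answer 31/35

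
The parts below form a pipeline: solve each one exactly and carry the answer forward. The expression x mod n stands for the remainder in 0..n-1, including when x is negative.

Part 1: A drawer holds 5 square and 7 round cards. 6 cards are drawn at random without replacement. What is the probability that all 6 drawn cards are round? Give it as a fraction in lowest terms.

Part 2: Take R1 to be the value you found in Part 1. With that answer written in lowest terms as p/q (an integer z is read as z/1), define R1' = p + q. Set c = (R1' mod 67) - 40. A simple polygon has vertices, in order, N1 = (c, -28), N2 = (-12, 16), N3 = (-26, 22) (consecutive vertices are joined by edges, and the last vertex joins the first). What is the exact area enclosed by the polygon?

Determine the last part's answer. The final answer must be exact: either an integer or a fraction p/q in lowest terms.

Part 1: total draws C(12,6) = 924; favorable C(7,6) = 7; P = 1/132; answer 1/132
Part 2: R1 = 1/132; threaded value p + q = 133; c = 26; cross terms: (26*16 - -12*-28)=80, (-12*22 - -26*16)=152, (-26*-28 - 26*22)=156; twice the area = |388| = 388; area = 194; answer 194

194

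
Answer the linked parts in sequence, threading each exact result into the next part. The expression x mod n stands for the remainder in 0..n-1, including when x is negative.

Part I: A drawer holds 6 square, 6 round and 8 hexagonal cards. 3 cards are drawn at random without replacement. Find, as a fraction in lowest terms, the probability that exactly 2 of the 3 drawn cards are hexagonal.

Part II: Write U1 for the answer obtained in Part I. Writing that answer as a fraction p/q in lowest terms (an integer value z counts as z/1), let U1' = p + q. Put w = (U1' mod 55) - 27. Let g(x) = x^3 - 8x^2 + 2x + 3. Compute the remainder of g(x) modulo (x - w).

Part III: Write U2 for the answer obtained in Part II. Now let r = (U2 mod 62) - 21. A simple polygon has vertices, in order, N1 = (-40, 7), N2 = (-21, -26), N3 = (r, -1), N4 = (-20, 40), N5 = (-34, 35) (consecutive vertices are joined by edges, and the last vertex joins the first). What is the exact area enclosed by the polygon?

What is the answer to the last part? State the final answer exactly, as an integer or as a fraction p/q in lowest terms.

911

Part I: total draws C(20,3) = 1140; favorable C(8,2)*C(12,1) = 336; P = 28/95; answer 28/95
Part II: U1 = 28/95; threaded value p + q = 123; w = -14; remainder = value at the root: 1*(-14)^3 - 8*(-14)^2 + 2*(-14)^1 + 3 = (-2744) + (-1568) + (-28) + (3) = -4337; answer -4337
Part III: U2 = -4337; r = -18; cross terms: (-40*-26 - -21*7)=1187, (-21*-1 - -18*-26)=-447, (-18*40 - -20*-1)=-740, (-20*35 - -34*40)=660, (-34*7 - -40*35)=1162; twice the area = |1822| = 1822; area = 911; answer 911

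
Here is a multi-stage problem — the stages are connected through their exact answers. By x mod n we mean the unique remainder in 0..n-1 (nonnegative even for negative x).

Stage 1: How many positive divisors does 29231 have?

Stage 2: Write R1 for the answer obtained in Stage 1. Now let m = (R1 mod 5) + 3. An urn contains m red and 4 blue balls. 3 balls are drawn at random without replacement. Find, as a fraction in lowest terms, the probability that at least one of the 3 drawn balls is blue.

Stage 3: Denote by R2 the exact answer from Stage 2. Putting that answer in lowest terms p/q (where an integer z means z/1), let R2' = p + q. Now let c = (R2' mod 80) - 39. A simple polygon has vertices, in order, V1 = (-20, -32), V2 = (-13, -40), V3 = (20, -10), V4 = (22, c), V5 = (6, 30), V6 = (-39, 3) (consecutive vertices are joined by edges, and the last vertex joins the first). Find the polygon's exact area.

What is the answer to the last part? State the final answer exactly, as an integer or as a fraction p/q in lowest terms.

2625

Stage 1: 29231 is prime, so its only divisors are 1 and 29231; count = 2; answer 2
Stage 2: R1 = 2; m = 5; total draws C(9,3) = 84; complement C(5,3) = 10; favorable 84 - 10 = 74; P = 37/42; answer 37/42
Stage 3: R2 = 37/42; threaded value p + q = 79; c = 40; cross terms: (-20*-40 - -13*-32)=384, (-13*-10 - 20*-40)=930, (20*40 - 22*-10)=1020, (22*30 - 6*40)=420, (6*3 - -39*30)=1188, (-39*-32 - -20*3)=1308; twice the area = |5250| = 5250; area = 2625; answer 2625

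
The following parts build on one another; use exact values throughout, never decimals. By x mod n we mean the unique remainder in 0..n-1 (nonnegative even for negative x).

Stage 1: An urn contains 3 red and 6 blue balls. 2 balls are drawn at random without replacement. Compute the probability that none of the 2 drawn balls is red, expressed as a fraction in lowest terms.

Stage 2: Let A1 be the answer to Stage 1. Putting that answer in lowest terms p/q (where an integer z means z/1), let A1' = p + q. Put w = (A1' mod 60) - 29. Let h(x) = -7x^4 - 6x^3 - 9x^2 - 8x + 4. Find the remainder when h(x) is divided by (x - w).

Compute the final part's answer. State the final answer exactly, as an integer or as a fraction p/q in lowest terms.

Stage 1: total draws C(9,2) = 36; favorable C(6,2) = 15; P = 5/12; answer 5/12
Stage 2: A1 = 5/12; threaded value p + q = 17; w = -12; remainder = value at the root: -7*(-12)^4 - 6*(-12)^3 - 9*(-12)^2 - 8*(-12)^1 + 4 = (-145152) + (10368) + (-1296) + (96) + (4) = -135980; answer -135980

-135980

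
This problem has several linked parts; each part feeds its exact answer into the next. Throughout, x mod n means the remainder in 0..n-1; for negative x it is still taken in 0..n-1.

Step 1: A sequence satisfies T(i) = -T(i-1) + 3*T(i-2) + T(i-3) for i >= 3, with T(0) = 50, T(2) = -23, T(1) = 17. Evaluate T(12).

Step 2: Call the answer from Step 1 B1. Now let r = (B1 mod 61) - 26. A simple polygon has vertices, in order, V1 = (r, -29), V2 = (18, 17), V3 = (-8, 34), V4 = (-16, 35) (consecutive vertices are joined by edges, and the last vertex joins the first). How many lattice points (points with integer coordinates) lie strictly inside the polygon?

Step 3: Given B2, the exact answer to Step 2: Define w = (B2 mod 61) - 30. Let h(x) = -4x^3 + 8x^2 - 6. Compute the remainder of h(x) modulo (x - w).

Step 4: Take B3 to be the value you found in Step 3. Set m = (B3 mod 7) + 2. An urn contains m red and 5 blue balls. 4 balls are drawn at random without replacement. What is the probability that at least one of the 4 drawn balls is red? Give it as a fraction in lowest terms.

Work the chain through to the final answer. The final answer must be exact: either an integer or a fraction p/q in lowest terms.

Step 1: T(3) = -1*(-23) + 3*(17) + 1*(50) = 124; iterating: T(3)=124, T(4)=-176, T(5)=525, T(6)=-929, T(7)=2328, T(8)=-4590, T(9)=10645, T(10)=-22087, T(11)=49432, T(12)=-105048; answer -105048
Step 2: B1 = -105048; r = 29; cross terms: (29*17 - 18*-29)=1015, (18*34 - -8*17)=748, (-8*35 - -16*34)=264, (-16*-29 - 29*35)=-551; twice the area = |1476| = 1476; area = 738; boundary points = 1 + 1 + 1 + 1 = 4; strictly interior points = area - boundary/2 + 1 = 737; answer 737
Step 3: B2 = 737; w = -25; remainder = value at the root: -4*(-25)^3 + 8*(-25)^2 - 6 = (62500) + (5000) + (-6) = 67494; answer 67494
Step 4: B3 = 67494; m = 2; total draws C(7,4) = 35; complement C(5,4) = 5; favorable 35 - 5 = 30; P = 6/7; answer 6/7

6/7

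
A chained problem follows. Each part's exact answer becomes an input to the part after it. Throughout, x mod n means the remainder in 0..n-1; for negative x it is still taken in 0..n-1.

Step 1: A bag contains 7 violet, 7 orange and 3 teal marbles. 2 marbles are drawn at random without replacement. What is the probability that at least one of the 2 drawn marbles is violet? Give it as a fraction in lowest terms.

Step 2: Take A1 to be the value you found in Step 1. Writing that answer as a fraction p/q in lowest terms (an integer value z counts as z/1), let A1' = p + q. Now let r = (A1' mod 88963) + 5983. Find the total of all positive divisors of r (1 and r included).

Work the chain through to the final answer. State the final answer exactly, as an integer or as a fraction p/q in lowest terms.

Step 1: total draws C(17,2) = 136; complement C(10,2) = 45; favorable 136 - 45 = 91; P = 91/136; answer 91/136
Step 2: A1 = 91/136; threaded value p + q = 227; r = 6210; 6210 = 2 * 3^3 * 5 * 23; sigma = (1 + 2) * (1 + 3 + 9 + 27) * (1 + 5) * (1 + 23) = 3 * 40 * 6 * 24 = 17280; answer 17280

17280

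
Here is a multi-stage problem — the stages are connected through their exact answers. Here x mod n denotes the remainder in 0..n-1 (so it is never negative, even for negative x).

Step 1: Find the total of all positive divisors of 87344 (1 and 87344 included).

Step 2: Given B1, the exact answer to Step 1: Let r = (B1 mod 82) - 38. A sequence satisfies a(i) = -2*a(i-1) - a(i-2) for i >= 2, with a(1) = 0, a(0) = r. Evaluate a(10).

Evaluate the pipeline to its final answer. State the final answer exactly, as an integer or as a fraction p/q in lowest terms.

252

Step 1: 87344 = 2^4 * 53 * 103; sigma = (1 + 2 + 4 + 8 + 16) * (1 + 53) * (1 + 103) = 31 * 54 * 104 = 174096; answer 174096
Step 2: B1 = 174096; r = -28; a(2) = -2*(0) - 1*(-28) = 28; iterating: a(2)=28, a(3)=-56, a(4)=84, a(5)=-112, a(6)=140, a(7)=-168, a(8)=196, a(9)=-224, a(10)=252; answer 252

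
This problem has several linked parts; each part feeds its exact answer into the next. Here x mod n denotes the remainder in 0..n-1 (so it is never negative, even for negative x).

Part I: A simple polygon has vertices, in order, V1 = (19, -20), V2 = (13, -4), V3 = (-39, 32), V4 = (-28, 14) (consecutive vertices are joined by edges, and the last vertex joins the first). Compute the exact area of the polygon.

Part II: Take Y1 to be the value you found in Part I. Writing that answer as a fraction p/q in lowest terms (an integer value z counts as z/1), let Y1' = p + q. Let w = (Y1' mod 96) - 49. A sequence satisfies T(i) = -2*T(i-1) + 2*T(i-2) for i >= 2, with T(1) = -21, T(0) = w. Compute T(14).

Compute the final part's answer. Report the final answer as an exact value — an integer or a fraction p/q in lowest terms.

Part I: cross terms: (19*-4 - 13*-20)=184, (13*32 - -39*-4)=260, (-39*14 - -28*32)=350, (-28*-20 - 19*14)=294; twice the area = |1088| = 1088; area = 544; answer 544
Part II: Y1 = 544; threaded value p + q = 545; w = 16; T(2) = -2*(-21) + 2*(16) = 74; iterating: T(2)=74, T(3)=-190, T(4)=528, T(5)=-1436, T(6)=3928, T(7)=-10728, T(8)=29312, T(9)=-80080, T(10)=218784, T(11)=-597728, T(12)=1633024, T(13)=-4461504, T(14)=12189056; answer 12189056

12189056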